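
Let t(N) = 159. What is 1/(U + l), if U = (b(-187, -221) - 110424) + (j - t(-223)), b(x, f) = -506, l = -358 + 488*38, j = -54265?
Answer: -1/147168 ≈ -6.7950e-6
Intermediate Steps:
l = 18186 (l = -358 + 18544 = 18186)
U = -165354 (U = (-506 - 110424) + (-54265 - 1*159) = -110930 + (-54265 - 159) = -110930 - 54424 = -165354)
1/(U + l) = 1/(-165354 + 18186) = 1/(-147168) = -1/147168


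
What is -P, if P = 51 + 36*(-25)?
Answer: 849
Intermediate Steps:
P = -849 (P = 51 - 900 = -849)
-P = -1*(-849) = 849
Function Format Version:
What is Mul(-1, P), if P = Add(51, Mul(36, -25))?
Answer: 849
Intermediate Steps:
P = -849 (P = Add(51, -900) = -849)
Mul(-1, P) = Mul(-1, -849) = 849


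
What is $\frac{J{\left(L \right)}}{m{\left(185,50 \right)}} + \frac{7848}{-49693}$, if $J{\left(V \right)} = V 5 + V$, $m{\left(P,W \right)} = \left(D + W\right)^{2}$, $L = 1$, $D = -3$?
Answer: $- \frac{17038074}{109771837} \approx -0.15521$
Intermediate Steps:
$m{\left(P,W \right)} = \left(-3 + W\right)^{2}$
$J{\left(V \right)} = 6 V$ ($J{\left(V \right)} = 5 V + V = 6 V$)
$\frac{J{\left(L \right)}}{m{\left(185,50 \right)}} + \frac{7848}{-49693} = \frac{6 \cdot 1}{\left(-3 + 50\right)^{2}} + \frac{7848}{-49693} = \frac{6}{47^{2}} + 7848 \left(- \frac{1}{49693}\right) = \frac{6}{2209} - \frac{7848}{49693} = - \frac{17038074}{109771837}$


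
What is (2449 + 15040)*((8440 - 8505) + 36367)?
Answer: 634885678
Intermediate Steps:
(2449 + 15040)*((8440 - 8505) + 36367) = 17489*(-65 + 36367) = 17489*36302 = 634885678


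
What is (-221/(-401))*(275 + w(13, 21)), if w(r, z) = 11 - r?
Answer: 60333/401 ≈ 150.46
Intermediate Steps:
(-221/(-401))*(275 + w(13, 21)) = (-221/(-401))*(275 + (11 - 1*13)) = (-221*(-1/401))*(275 + (11 - 13)) = 221*(275 - 2)/401 = (221/401)*273 = 60333/401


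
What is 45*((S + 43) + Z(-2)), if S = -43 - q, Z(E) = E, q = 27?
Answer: -1305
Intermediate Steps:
S = -70 (S = -43 - 1*27 = -43 - 27 = -70)
45*((S + 43) + Z(-2)) = 45*((-70 + 43) - 2) = 45*(-27 - 2) = 45*(-29) = -1305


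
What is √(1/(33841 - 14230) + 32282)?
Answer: 7*√28152782413/6537 ≈ 179.67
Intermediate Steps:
√(1/(33841 - 14230) + 32282) = √(1/19611 + 32282) = √(633082303/19611) = 7*√28152782413/6537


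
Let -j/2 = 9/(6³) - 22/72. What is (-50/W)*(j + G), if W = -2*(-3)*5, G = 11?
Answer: -2075/108 ≈ -19.213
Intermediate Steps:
W = 30 (W = 6*5 = 30)
j = 19/36 (j = -2*(9/(6³) - 22/72) = -2*(9/216 - 22*1/72) = -2*(9*(1/216) - 11/36) = -2*(1/24 - 11/36) = -2*(-19/72) = 19/36 ≈ 0.52778)
(-50/W)*(j + G) = (-50/30)*(19/36 + 11) = -50*1/30*(415/36) = -5/3*415/36 = -2075/108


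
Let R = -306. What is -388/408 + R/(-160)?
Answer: 3923/4080 ≈ 0.96152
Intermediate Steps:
-388/408 + R/(-160) = -388/408 - 306/(-160) = -388*1/408 - 306*(-1/160) = -97/102 + 153/80 = 3923/4080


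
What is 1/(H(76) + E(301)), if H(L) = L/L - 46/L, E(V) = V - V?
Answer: 38/15 ≈ 2.5333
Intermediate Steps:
E(V) = 0
H(L) = 1 - 46/L
1/(H(76) + E(301)) = 1/((-46 + 76)/76 + 0) = 1/((1/76)*30 + 0) = 1/(15/38 + 0) = 1/(15/38) = 38/15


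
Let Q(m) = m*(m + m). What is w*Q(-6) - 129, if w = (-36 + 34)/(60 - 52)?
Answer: -147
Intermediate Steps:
w = -1/4 (w = -2/8 = -2*1/8 = -1/4 ≈ -0.25000)
Q(m) = 2*m**2 (Q(m) = m*(2*m) = 2*m**2)
w*Q(-6) - 129 = -(-6)**2/2 - 129 = -36/2 - 129 = -1/4*72 - 129 = -18 - 129 = -147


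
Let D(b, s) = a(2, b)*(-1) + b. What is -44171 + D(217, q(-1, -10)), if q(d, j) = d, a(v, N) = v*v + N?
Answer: -44175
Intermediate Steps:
a(v, N) = N + v² (a(v, N) = v² + N = N + v²)
D(b, s) = -4 (D(b, s) = (b + 2²)*(-1) + b = (b + 4)*(-1) + b = (4 + b)*(-1) + b = (-4 - b) + b = -4)
-44171 + D(217, q(-1, -10)) = -44171 - 4 = -44175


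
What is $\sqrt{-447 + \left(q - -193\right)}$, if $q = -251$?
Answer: $i \sqrt{505} \approx 22.472 i$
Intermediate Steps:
$\sqrt{-447 + \left(q - -193\right)} = \sqrt{-447 - 58} = \sqrt{-505} = i \sqrt{505}$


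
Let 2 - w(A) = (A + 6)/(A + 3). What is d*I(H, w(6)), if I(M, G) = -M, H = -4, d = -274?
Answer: -1096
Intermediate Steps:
w(A) = 2 - (6 + A)/(3 + A) (w(A) = 2 - (A + 6)/(A + 3) = 2 - (6 + A)/(3 + A))
d*I(H, w(6)) = -(-274)*(-4) = -274*4 = -1096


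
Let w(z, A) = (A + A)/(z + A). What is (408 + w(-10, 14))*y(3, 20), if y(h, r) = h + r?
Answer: 9545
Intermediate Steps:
w(z, A) = 2*A/(A + z) (w(z, A) = (2*A)/(A + z) = 2*A/(A + z))
(408 + w(-10, 14))*y(3, 20) = (408 + 2*14/(14 - 10))*(3 + 20) = (408 + 2*14/4)*23 = (408 + 2*14*(¼))*23 = (408 + 7)*23 = 415*23 = 9545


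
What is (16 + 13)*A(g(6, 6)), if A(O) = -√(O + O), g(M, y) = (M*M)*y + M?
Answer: -58*√111 ≈ -611.07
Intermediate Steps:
g(M, y) = M + y*M² (g(M, y) = M²*y + M = y*M² + M = M + y*M²)
A(O) = -√2*√O (A(O) = -√(2*O) = -√2*√O)
(16 + 13)*A(g(6, 6)) = (16 + 13)*(-√2*√(6*(1 + 6*6))) = 29*(-√2*√(6*(1 + 36))) = 29*(-√2*√(6*37)) = 29*(-√2*√222) = 29*(-2*√111) = -58*√111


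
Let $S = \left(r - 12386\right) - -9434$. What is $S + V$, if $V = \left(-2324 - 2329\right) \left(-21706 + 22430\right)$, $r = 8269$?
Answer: $-3363455$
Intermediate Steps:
$V = -3368772$ ($V = \left(-4653\right) 724 = -3368772$)
$S = 5317$ ($S = \left(8269 - 12386\right) - -9434 = -4117 + 9434 = 5317$)
$S + V = 5317 - 3368772 = -3363455$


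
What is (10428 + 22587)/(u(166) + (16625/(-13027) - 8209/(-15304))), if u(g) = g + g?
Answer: 940291763160/9434536957 ≈ 99.665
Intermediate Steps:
u(g) = 2*g
(10428 + 22587)/(u(166) + (16625/(-13027) - 8209/(-15304))) = (10428 + 22587)/(2*166 + (16625/(-13027) - 8209/(-15304))) = 33015/(332 + (16625*(-1/13027) - 8209*(-1/15304))) = 33015/(332 + (-2375/1861 + 8209/15304)) = 33015/(332 - 21070051/28480744) = 33015/(9434536957/28480744) = 33015*(28480744/9434536957) = 940291763160/9434536957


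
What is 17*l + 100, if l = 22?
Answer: 474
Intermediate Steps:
17*l + 100 = 17*22 + 100 = 374 + 100 = 474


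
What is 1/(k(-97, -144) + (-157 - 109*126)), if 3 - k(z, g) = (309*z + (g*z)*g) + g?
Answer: 1/2027621 ≈ 4.9319e-7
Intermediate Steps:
k(z, g) = 3 - g - 309*z - z*g² (k(z, g) = 3 - ((309*z + (g*z)*g) + g) = 3 - ((309*z + z*g²) + g) = 3 - (g + 309*z + z*g²) = 3 + (-g - 309*z - z*g²) = 3 - g - 309*z - z*g²)
1/(k(-97, -144) + (-157 - 109*126)) = 1/((3 - 1*(-144) - 309*(-97) - 1*(-97)*(-144)²) + (-157 - 109*126)) = 1/((3 + 144 + 29973 - 1*(-97)*20736) + (-157 - 13734)) = 1/((3 + 144 + 29973 + 2011392) - 13891) = 1/(2041512 - 13891) = 1/2027621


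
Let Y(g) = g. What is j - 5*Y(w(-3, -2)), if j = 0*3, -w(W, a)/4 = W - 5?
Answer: -160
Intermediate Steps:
w(W, a) = 20 - 4*W (w(W, a) = -4*(W - 5) = -4*(-5 + W) = 20 - 4*W)
j = 0
j - 5*Y(w(-3, -2)) = 0 - 5*(20 - 4*(-3)) = 0 - 5*(20 + 12) = 0 - 5*32 = 0 - 160 = -160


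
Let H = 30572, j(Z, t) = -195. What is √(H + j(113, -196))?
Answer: √30377 ≈ 174.29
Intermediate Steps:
√(H + j(113, -196)) = √(30572 - 195) = √30377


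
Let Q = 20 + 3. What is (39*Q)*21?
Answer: 18837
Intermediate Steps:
Q = 23
(39*Q)*21 = (39*23)*21 = 897*21 = 18837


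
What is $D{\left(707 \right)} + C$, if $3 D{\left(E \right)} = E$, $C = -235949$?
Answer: $- \frac{707140}{3} \approx -2.3571 \cdot 10^{5}$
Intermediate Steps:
$D{\left(E \right)} = \frac{E}{3}$
$D{\left(707 \right)} + C = \frac{1}{3} \cdot 707 - 235949 = \frac{707}{3} - 235949 = - \frac{707140}{3}$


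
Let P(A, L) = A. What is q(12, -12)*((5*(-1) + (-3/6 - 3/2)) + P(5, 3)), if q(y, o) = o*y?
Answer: 288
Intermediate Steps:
q(12, -12)*((5*(-1) + (-3/6 - 3/2)) + P(5, 3)) = (-12*12)*((5*(-1) + (-3/6 - 3/2)) + 5) = -144*((-5 + (-3*⅙ - 3*½)) + 5) = -144*((-5 + (-½ - 3/2)) + 5) = -144*((-5 - 2) + 5) = -144*(-7 + 5) = -144*(-2) = 288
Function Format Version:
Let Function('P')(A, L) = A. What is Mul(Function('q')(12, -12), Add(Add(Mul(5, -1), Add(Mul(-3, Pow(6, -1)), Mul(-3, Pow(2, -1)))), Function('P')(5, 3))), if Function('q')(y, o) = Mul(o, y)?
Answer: 288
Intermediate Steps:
Mul(Function('q')(12, -12), Add(Add(Mul(5, -1), Add(Mul(-3, Pow(6, -1)), Mul(-3, Pow(2, -1)))), Function('P')(5, 3))) = Mul(Mul(-12, 12), Add(Add(Mul(5, -1), Add(Mul(-3, Pow(6, -1)), Mul(-3, Pow(2, -1)))), 5)) = Mul(-144, Add(Add(-5, Add(Mul(-3, Rational(1, 6)), Mul(-3, Rational(1, 2)))), 5)) = Mul(-144, Add(Add(-5, Add(Rational(-1, 2), Rational(-3, 2))), 5)) = Mul(-144, Add(Add(-5, -2), 5)) = Mul(-144, Add(-7, 5)) = Mul(-144, -2) = 288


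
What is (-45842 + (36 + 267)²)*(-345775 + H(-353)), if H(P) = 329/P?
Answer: -5610681640168/353 ≈ -1.5894e+10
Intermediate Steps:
(-45842 + (36 + 267)²)*(-345775 + H(-353)) = (-45842 + (36 + 267)²)*(-345775 + 329/(-353)) = (-45842 + 303²)*(-345775 + 329*(-1/353)) = (-45842 + 91809)*(-345775 - 329/353) = 45967*(-122058904/353) = -5610681640168/353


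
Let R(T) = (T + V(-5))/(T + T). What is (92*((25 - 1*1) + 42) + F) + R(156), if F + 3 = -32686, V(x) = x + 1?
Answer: -1038044/39 ≈ -26617.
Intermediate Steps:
V(x) = 1 + x
R(T) = (-4 + T)/(2*T) (R(T) = (T + (1 - 5))/(T + T) = (T - 4)/((2*T)) = (-4 + T)*(1/(2*T)) = (-4 + T)/(2*T))
F = -32689 (F = -3 - 32686 = -32689)
(92*((25 - 1*1) + 42) + F) + R(156) = (92*((25 - 1*1) + 42) - 32689) + (½)*(-4 + 156)/156 = (92*((25 - 1) + 42) - 32689) + (½)*(1/156)*152 = (92*(24 + 42) - 32689) + 19/39 = (92*66 - 32689) + 19/39 = (6072 - 32689) + 19/39 = -26617 + 19/39 = -1038044/39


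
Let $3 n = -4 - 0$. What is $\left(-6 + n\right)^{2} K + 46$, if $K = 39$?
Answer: $\frac{6430}{3} \approx 2143.3$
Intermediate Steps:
$n = - \frac{4}{3}$ ($n = \frac{-4 - 0}{3} = \frac{-4 + 0}{3} = \frac{1}{3} \left(-4\right) = - \frac{4}{3} \approx -1.3333$)
$\left(-6 + n\right)^{2} K + 46 = \left(-6 - \frac{4}{3}\right)^{2} \cdot 39 + 46 = \left(- \frac{22}{3}\right)^{2} \cdot 39 + 46 = \frac{484}{9} \cdot 39 + 46 = \frac{6292}{3} + 46 = \frac{6430}{3}$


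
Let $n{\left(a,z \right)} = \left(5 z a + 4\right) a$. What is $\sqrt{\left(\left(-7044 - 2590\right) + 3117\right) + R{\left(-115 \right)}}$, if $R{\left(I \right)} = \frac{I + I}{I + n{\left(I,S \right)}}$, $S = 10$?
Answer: $\frac{i \sqrt{215093759415}}{5745} \approx 80.728 i$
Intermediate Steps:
$n{\left(a,z \right)} = a \left(4 + 5 a z\right)$ ($n{\left(a,z \right)} = \left(5 a z + 4\right) a = \left(4 + 5 a z\right) a = a \left(4 + 5 a z\right)$)
$R{\left(I \right)} = \frac{2 I}{I + I \left(4 + 50 I\right)}$ ($R{\left(I \right)} = \frac{I + I}{I + I \left(4 + 5 I 10\right)} = \frac{2 I}{I + I \left(4 + 50 I\right)}$)
$\sqrt{\left(\left(-7044 - 2590\right) + 3117\right) + R{\left(-115 \right)}} = \sqrt{\left(\left(-7044 - 2590\right) + 3117\right) + \frac{2}{5 \left(1 + 10 \left(-115\right)\right)}} = \sqrt{\left(-9634 + 3117\right) + \frac{2}{5 \left(1 - 1150\right)}} = \sqrt{-6517 + \frac{2}{5 \left(-1149\right)}} = \sqrt{-6517 + \frac{2}{5} \left(- \frac{1}{1149}\right)} = \sqrt{-6517 - \frac{2}{5745}} = \sqrt{- \frac{37440167}{5745}} = \frac{i \sqrt{215093759415}}{5745}$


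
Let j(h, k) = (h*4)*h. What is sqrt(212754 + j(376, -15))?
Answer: sqrt(778258) ≈ 882.19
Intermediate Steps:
j(h, k) = 4*h**2 (j(h, k) = (4*h)*h = 4*h**2)
sqrt(212754 + j(376, -15)) = sqrt(212754 + 4*376**2) = sqrt(212754 + 4*141376) = sqrt(212754 + 565504) = sqrt(778258)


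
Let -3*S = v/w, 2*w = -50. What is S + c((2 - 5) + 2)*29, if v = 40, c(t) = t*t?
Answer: 443/15 ≈ 29.533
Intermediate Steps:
c(t) = t**2
w = -25 (w = (1/2)*(-50) = -25)
S = 8/15 (S = -40/(3*(-25)) = -40*(-1)/(3*25) = -1/3*(-8/5) = 8/15 ≈ 0.53333)
S + c((2 - 5) + 2)*29 = 8/15 + ((2 - 5) + 2)**2*29 = 8/15 + (-3 + 2)**2*29 = 8/15 + (-1)**2*29 = 8/15 + 1*29 = 8/15 + 29 = 443/15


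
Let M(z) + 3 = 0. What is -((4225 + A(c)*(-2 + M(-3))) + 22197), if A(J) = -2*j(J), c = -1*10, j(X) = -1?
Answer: -26412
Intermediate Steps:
c = -10
A(J) = 2 (A(J) = -2*(-1) = 2)
M(z) = -3 (M(z) = -3 + 0 = -3)
-((4225 + A(c)*(-2 + M(-3))) + 22197) = -((4225 + 2*(-2 - 3)) + 22197) = -((4225 + 2*(-5)) + 22197) = -((4225 - 10) + 22197) = -(4215 + 22197) = -1*26412 = -26412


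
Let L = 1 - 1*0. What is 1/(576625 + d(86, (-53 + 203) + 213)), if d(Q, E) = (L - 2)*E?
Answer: 1/576262 ≈ 1.7353e-6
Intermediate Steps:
L = 1 (L = 1 + 0 = 1)
d(Q, E) = -E (d(Q, E) = (1 - 2)*E = -E)
1/(576625 + d(86, (-53 + 203) + 213)) = 1/(576625 - ((-53 + 203) + 213)) = 1/(576625 - (150 + 213)) = 1/(576625 - 1*363) = 1/(576625 - 363) = 1/576262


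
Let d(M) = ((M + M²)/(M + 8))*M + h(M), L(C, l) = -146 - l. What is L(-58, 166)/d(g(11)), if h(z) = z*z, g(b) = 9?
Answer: -1768/729 ≈ -2.4252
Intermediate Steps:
h(z) = z²
d(M) = M² + M*(M + M²)/(8 + M) (d(M) = ((M + M²)/(M + 8))*M + M² = ((M + M²)/(8 + M))*M + M² = M*(M + M²)/(8 + M) + M² = M² + M*(M + M²)/(8 + M))
L(-58, 166)/d(g(11)) = (-146 - 1*166)/((9²*(9 + 2*9)/(8 + 9))) = (-146 - 166)/((81*(9 + 18)/17)) = -312/(81*(1/17)*27) = -312/2187/17 = -312*17/2187 = -1768/729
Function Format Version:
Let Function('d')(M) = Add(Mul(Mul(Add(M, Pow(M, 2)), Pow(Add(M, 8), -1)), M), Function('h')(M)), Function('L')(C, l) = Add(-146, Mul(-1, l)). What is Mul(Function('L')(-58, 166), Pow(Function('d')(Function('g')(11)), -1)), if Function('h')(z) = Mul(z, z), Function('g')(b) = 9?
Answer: Rational(-1768, 729) ≈ -2.4252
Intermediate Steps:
Function('h')(z) = Pow(z, 2)
Function('d')(M) = Add(Pow(M, 2), Mul(M, Pow(Add(8, M), -1), Add(M, Pow(M, 2)))) (Function('d')(M) = Add(Mul(Mul(Add(M, Pow(M, 2)), Pow(Add(M, 8), -1)), M), Pow(M, 2)) = Add(Mul(Mul(Add(M, Pow(M, 2)), Pow(Add(8, M), -1)), M), Pow(M, 2)) = Add(Mul(Mul(Pow(Add(8, M), -1), Add(M, Pow(M, 2))), M), Pow(M, 2)) = Add(Mul(M, Pow(Add(8, M), -1), Add(M, Pow(M, 2))), Pow(M, 2)) = Add(Pow(M, 2), Mul(M, Pow(Add(8, M), -1), Add(M, Pow(M, 2)))))
Mul(Function('L')(-58, 166), Pow(Function('d')(Function('g')(11)), -1)) = Mul(Add(-146, Mul(-1, 166)), Pow(Mul(Pow(9, 2), Pow(Add(8, 9), -1), Add(9, Mul(2, 9))), -1)) = Mul(Add(-146, -166), Pow(Mul(81, Pow(17, -1), Add(9, 18)), -1)) = Mul(-312, Pow(Mul(81, Rational(1, 17), 27), -1)) = Mul(-312, Pow(Rational(2187, 17), -1)) = Mul(-312, Rational(17, 2187)) = Rational(-1768, 729)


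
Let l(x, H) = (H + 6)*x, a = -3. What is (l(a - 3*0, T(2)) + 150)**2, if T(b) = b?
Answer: 15876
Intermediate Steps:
l(x, H) = x*(6 + H) (l(x, H) = (6 + H)*x = x*(6 + H))
(l(a - 3*0, T(2)) + 150)**2 = ((-3 - 3*0)*(6 + 2) + 150)**2 = ((-3 + 0)*8 + 150)**2 = (-3*8 + 150)**2 = (-24 + 150)**2 = 126**2 = 15876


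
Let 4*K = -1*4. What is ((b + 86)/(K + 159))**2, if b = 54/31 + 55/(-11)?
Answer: 6579225/23990404 ≈ 0.27424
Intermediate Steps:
K = -1 (K = (-1*4)/4 = (1/4)*(-4) = -1)
b = -101/31 (b = 54*(1/31) + 55*(-1/11) = 54/31 - 5 = -101/31 ≈ -3.2581)
((b + 86)/(K + 159))**2 = ((-101/31 + 86)/(-1 + 159))**2 = ((2565/31)/158)**2 = ((2565/31)*(1/158))**2 = (2565/4898)**2 = 6579225/23990404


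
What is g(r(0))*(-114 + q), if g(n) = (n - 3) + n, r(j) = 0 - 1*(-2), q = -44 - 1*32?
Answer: -190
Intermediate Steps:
q = -76 (q = -44 - 32 = -76)
r(j) = 2 (r(j) = 0 + 2 = 2)
g(n) = -3 + 2*n (g(n) = (-3 + n) + n = -3 + 2*n)
g(r(0))*(-114 + q) = (-3 + 2*2)*(-114 - 76) = (-3 + 4)*(-190) = 1*(-190) = -190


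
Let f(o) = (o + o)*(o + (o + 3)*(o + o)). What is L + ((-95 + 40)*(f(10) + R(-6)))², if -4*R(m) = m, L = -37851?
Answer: 353031895821/4 ≈ 8.8258e+10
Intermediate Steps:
R(m) = -m/4
f(o) = 2*o*(o + 2*o*(3 + o)) (f(o) = (2*o)*(o + (3 + o)*(2*o)) = (2*o)*(o + 2*o*(3 + o)) = 2*o*(o + 2*o*(3 + o)))
L + ((-95 + 40)*(f(10) + R(-6)))² = -37851 + ((-95 + 40)*(10²*(14 + 4*10) - ¼*(-6)))² = -37851 + (-55*(100*(14 + 40) + 3/2))² = -37851 + (-55*(100*54 + 3/2))² = -37851 + (-55*(5400 + 3/2))² = -37851 + (-55*10803/2)² = -37851 + (-594165/2)² = -37851 + 353032047225/4 = 353031895821/4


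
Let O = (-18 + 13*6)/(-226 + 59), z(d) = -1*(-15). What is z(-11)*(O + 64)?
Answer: 159420/167 ≈ 954.61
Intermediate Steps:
z(d) = 15
O = -60/167 (O = (-18 + 78)/(-167) = 60*(-1/167) = -60/167 ≈ -0.35928)
z(-11)*(O + 64) = 15*(-60/167 + 64) = 15*(10628/167) = 159420/167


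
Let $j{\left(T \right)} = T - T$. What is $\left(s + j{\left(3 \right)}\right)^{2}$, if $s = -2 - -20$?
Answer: $324$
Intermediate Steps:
$j{\left(T \right)} = 0$
$s = 18$ ($s = -2 + 20 = 18$)
$\left(s + j{\left(3 \right)}\right)^{2} = \left(18 + 0\right)^{2} = 18^{2} = 324$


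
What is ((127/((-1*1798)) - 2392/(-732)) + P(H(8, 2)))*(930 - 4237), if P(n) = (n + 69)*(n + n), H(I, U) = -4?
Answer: 562341186119/329034 ≈ 1.7091e+6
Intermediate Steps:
P(n) = 2*n*(69 + n) (P(n) = (69 + n)*(2*n) = 2*n*(69 + n))
((127/((-1*1798)) - 2392/(-732)) + P(H(8, 2)))*(930 - 4237) = ((127/((-1*1798)) - 2392/(-732)) + 2*(-4)*(69 - 4))*(930 - 4237) = ((127/(-1798) - 2392*(-1/732)) + 2*(-4)*65)*(-3307) = ((127*(-1/1798) + 598/183) - 520)*(-3307) = ((-127/1798 + 598/183) - 520)*(-3307) = (1051963/329034 - 520)*(-3307) = -170045717/329034*(-3307) = 562341186119/329034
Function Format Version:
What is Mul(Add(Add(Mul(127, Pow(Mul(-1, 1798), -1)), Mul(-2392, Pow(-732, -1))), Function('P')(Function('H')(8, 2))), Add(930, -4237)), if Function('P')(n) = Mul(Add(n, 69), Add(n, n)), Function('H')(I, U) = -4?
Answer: Rational(562341186119, 329034) ≈ 1.7091e+6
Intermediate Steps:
Function('P')(n) = Mul(2, n, Add(69, n)) (Function('P')(n) = Mul(Add(69, n), Mul(2, n)) = Mul(2, n, Add(69, n)))
Mul(Add(Add(Mul(127, Pow(Mul(-1, 1798), -1)), Mul(-2392, Pow(-732, -1))), Function('P')(Function('H')(8, 2))), Add(930, -4237)) = Mul(Add(Add(Mul(127, Pow(Mul(-1, 1798), -1)), Mul(-2392, Pow(-732, -1))), Mul(2, -4, Add(69, -4))), Add(930, -4237)) = Mul(Add(Add(Mul(127, Pow(-1798, -1)), Mul(-2392, Rational(-1, 732))), Mul(2, -4, 65)), -3307) = Mul(Add(Add(Mul(127, Rational(-1, 1798)), Rational(598, 183)), -520), -3307) = Mul(Add(Add(Rational(-127, 1798), Rational(598, 183)), -520), -3307) = Mul(Add(Rational(1051963, 329034), -520), -3307) = Mul(Rational(-170045717, 329034), -3307) = Rational(562341186119, 329034)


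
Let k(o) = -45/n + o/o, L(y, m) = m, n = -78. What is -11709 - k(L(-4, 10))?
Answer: -304475/26 ≈ -11711.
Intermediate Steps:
k(o) = 41/26 (k(o) = -45/(-78) + o/o = -45*(-1/78) + 1 = 15/26 + 1 = 41/26)
-11709 - k(L(-4, 10)) = -11709 - 1*41/26 = -11709 - 41/26 = -304475/26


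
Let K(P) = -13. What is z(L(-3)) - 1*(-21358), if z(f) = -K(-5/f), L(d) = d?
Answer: 21371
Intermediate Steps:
z(f) = 13 (z(f) = -1*(-13) = 13)
z(L(-3)) - 1*(-21358) = 13 - 1*(-21358) = 13 + 21358 = 21371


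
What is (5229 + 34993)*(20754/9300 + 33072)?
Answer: 1030991601549/775 ≈ 1.3303e+9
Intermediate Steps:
(5229 + 34993)*(20754/9300 + 33072) = 40222*(20754*(1/9300) + 33072) = 40222*(3459/1550 + 33072) = 40222*(51265059/1550) = 1030991601549/775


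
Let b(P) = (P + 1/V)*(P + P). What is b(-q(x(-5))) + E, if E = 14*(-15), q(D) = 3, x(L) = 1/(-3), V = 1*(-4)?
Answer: -381/2 ≈ -190.50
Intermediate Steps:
V = -4
x(L) = -⅓
E = -210
b(P) = 2*P*(-¼ + P) (b(P) = (P + 1/(-4))*(P + P) = (P + 1*(-¼))*(2*P) = (P - ¼)*(2*P) = (-¼ + P)*(2*P) = 2*P*(-¼ + P))
b(-q(x(-5))) + E = (-1*3)*(-1 + 4*(-1*3))/2 - 210 = (½)*(-3)*(-1 + 4*(-3)) - 210 = (½)*(-3)*(-1 - 12) - 210 = (½)*(-3)*(-13) - 210 = 39/2 - 210 = -381/2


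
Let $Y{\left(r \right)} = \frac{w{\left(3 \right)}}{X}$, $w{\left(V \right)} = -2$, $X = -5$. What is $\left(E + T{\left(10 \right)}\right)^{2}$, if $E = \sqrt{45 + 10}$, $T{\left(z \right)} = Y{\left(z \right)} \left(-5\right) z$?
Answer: $\left(-20 + \sqrt{55}\right)^{2} \approx 158.35$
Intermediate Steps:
$Y{\left(r \right)} = \frac{2}{5}$ ($Y{\left(r \right)} = - \frac{2}{-5} = \left(-2\right) \left(- \frac{1}{5}\right) = \frac{2}{5}$)
$T{\left(z \right)} = - 2 z$ ($T{\left(z \right)} = \frac{2}{5} \left(-5\right) z = - 2 z$)
$E = \sqrt{55} \approx 7.4162$
$\left(E + T{\left(10 \right)}\right)^{2} = \left(\sqrt{55} - 20\right)^{2} = \left(-20 + \sqrt{55}\right)^{2}$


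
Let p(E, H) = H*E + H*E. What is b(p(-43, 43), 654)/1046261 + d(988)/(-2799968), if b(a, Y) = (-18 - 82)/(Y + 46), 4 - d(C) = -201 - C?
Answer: -8740125579/20506481237536 ≈ -0.00042621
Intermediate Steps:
d(C) = 205 + C (d(C) = 4 - (-201 - C) = 4 + (201 + C) = 205 + C)
p(E, H) = 2*E*H (p(E, H) = E*H + E*H = 2*E*H)
b(a, Y) = -100/(46 + Y)
b(p(-43, 43), 654)/1046261 + d(988)/(-2799968) = -100/(46 + 654)/1046261 + (205 + 988)/(-2799968) = -100/700*(1/1046261) + 1193*(-1/2799968) = -100*1/700*(1/1046261) - 1193/2799968 = -⅐*1/1046261 - 1193/2799968 = -1/7323827 - 1193/2799968 = -8740125579/20506481237536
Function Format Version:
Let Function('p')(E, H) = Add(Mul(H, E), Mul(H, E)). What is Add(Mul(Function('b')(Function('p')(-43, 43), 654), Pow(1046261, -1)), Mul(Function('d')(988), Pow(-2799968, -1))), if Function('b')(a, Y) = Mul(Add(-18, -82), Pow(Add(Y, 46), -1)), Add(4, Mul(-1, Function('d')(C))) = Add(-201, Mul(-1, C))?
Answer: Rational(-8740125579, 20506481237536) ≈ -0.00042621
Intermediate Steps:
Function('d')(C) = Add(205, C) (Function('d')(C) = Add(4, Mul(-1, Add(-201, Mul(-1, C)))) = Add(4, Add(201, C)) = Add(205, C))
Function('p')(E, H) = Mul(2, E, H) (Function('p')(E, H) = Add(Mul(E, H), Mul(E, H)) = Mul(2, E, H))
Function('b')(a, Y) = Mul(-100, Pow(Add(46, Y), -1))
Add(Mul(Function('b')(Function('p')(-43, 43), 654), Pow(1046261, -1)), Mul(Function('d')(988), Pow(-2799968, -1))) = Add(Mul(Mul(-100, Pow(Add(46, 654), -1)), Pow(1046261, -1)), Mul(Add(205, 988), Pow(-2799968, -1))) = Add(Mul(Mul(-100, Pow(700, -1)), Rational(1, 1046261)), Mul(1193, Rational(-1, 2799968))) = Add(Mul(Mul(-100, Rational(1, 700)), Rational(1, 1046261)), Rational(-1193, 2799968)) = Add(Mul(Rational(-1, 7), Rational(1, 1046261)), Rational(-1193, 2799968)) = Add(Rational(-1, 7323827), Rational(-1193, 2799968)) = Rational(-8740125579, 20506481237536)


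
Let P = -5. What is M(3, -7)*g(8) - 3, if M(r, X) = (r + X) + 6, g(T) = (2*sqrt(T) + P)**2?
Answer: 111 - 80*sqrt(2) ≈ -2.1371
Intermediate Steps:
g(T) = (-5 + 2*sqrt(T))**2 (g(T) = (2*sqrt(T) - 5)**2 = (-5 + 2*sqrt(T))**2)
M(r, X) = 6 + X + r (M(r, X) = (X + r) + 6 = 6 + X + r)
M(3, -7)*g(8) - 3 = (6 - 7 + 3)*(-5 + 2*sqrt(8))**2 - 3 = 2*(-5 + 2*(2*sqrt(2)))**2 - 3 = 2*(-5 + 4*sqrt(2))**2 - 3 = -3 + 2*(-5 + 4*sqrt(2))**2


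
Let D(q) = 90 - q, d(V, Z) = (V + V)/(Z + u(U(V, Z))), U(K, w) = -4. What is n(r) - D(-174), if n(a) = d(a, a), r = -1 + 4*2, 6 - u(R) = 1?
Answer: -1577/6 ≈ -262.83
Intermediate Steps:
u(R) = 5 (u(R) = 6 - 1*1 = 6 - 1 = 5)
d(V, Z) = 2*V/(5 + Z) (d(V, Z) = (V + V)/(Z + 5) = (2*V)/(5 + Z) = 2*V/(5 + Z))
r = 7 (r = -1 + 8 = 7)
n(a) = 2*a/(5 + a)
n(r) - D(-174) = 2*7/(5 + 7) - (90 - 1*(-174)) = 2*7/12 - (90 + 174) = 2*7*(1/12) - 1*264 = 7/6 - 264 = -1577/6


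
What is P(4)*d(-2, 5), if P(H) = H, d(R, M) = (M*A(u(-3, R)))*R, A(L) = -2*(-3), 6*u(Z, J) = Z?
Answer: -240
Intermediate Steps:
u(Z, J) = Z/6
A(L) = 6
d(R, M) = 6*M*R (d(R, M) = (M*6)*R = (6*M)*R = 6*M*R)
P(4)*d(-2, 5) = 4*(6*5*(-2)) = 4*(-60) = -240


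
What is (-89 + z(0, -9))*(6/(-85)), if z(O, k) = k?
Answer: 588/85 ≈ 6.9176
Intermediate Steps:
(-89 + z(0, -9))*(6/(-85)) = (-89 - 9)*(6/(-85)) = -588*(-1)/85 = -98*(-6/85) = 588/85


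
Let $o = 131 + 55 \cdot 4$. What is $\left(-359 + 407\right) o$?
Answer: $16848$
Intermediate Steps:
$o = 351$ ($o = 131 + 220 = 351$)
$\left(-359 + 407\right) o = \left(-359 + 407\right) 351 = 48 \cdot 351 = 16848$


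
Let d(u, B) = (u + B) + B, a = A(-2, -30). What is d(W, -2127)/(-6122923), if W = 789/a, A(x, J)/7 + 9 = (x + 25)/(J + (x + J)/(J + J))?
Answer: 43026344/61761924301 ≈ 0.00069665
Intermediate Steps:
A(x, J) = -63 + 7*(25 + x)/(J + (J + x)/(2*J)) (A(x, J) = -63 + 7*((x + 25)/(J + (x + J)/(J + J))) = -63 + 7*((25 + x)/(J + (J + x)/((2*J)))) = -63 + 7*((25 + x)/(J + (J + x)*(1/(2*J)))) = -63 + 7*((25 + x)/(J + (J + x)/(2*J))) = -63 + 7*(25 + x)/(J + (J + x)/(2*J)))
a = -30261/442 (a = 7*(-18*(-30)² - 9*(-2) + 41*(-30) + 2*(-30)*(-2))/(-30 - 2 + 2*(-30)²) = 7*(-18*900 + 18 - 1230 + 120)/(-30 - 2 + 2*900) = 7*(-16200 + 18 - 1230 + 120)/(-30 - 2 + 1800) = 7*(-17292)/1768 = 7*(1/1768)*(-17292) = -30261/442 ≈ -68.464)
W = -116246/10087 (W = 789/(-30261/442) = 789*(-442/30261) = -116246/10087 ≈ -11.524)
d(u, B) = u + 2*B (d(u, B) = (B + u) + B = u + 2*B)
d(W, -2127)/(-6122923) = (-116246/10087 + 2*(-2127))/(-6122923) = (-116246/10087 - 4254)*(-1/6122923) = -43026344/10087*(-1/6122923) = 43026344/61761924301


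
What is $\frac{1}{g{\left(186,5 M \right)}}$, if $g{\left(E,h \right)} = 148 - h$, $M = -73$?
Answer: $\frac{1}{513} \approx 0.0019493$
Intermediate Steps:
$\frac{1}{g{\left(186,5 M \right)}} = \frac{1}{148 - 5 \left(-73\right)} = \frac{1}{148 - -365} = \frac{1}{148 + 365} = \frac{1}{513}$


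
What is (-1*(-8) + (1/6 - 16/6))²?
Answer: 121/4 ≈ 30.250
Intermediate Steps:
(-1*(-8) + (1/6 - 16/6))² = (8 + (1*(⅙) - 16*⅙))² = (8 + (⅙ - 8/3))² = (8 - 5/2)² = (11/2)² = 121/4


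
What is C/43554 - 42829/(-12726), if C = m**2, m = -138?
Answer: 50184005/13196862 ≈ 3.8027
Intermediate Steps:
C = 19044 (C = (-138)**2 = 19044)
C/43554 - 42829/(-12726) = 19044/43554 - 42829/(-12726) = 19044*(1/43554) - 42829*(-1/12726) = 3174/7259 + 42829/12726 = 50184005/13196862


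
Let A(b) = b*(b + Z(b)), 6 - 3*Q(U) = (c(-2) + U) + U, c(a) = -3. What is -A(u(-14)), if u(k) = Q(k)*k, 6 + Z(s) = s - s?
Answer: -277648/9 ≈ -30850.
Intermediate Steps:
Z(s) = -6 (Z(s) = -6 + (s - s) = -6 + 0 = -6)
Q(U) = 3 - 2*U/3 (Q(U) = 2 - ((-3 + U) + U)/3 = 2 - (-3 + 2*U)/3 = 2 + (1 - 2*U/3) = 3 - 2*U/3)
u(k) = k*(3 - 2*k/3) (u(k) = (3 - 2*k/3)*k = k*(3 - 2*k/3))
A(b) = b*(-6 + b) (A(b) = b*(b - 6) = b*(-6 + b))
-A(u(-14)) = -(⅓)*(-14)*(9 - 2*(-14))*(-6 + (⅓)*(-14)*(9 - 2*(-14))) = -(⅓)*(-14)*(9 + 28)*(-6 + (⅓)*(-14)*(9 + 28)) = -(⅓)*(-14)*37*(-6 + (⅓)*(-14)*37) = -(-518)*(-6 - 518/3)/3 = -(-518)*(-536)/(3*3) = -1*277648/9 = -277648/9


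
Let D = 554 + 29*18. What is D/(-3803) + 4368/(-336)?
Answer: -50515/3803 ≈ -13.283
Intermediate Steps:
D = 1076 (D = 554 + 522 = 1076)
D/(-3803) + 4368/(-336) = 1076/(-3803) + 4368/(-336) = 1076*(-1/3803) + 4368*(-1/336) = -1076/3803 - 13 = -50515/3803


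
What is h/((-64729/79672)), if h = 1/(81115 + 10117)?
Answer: -9959/738169516 ≈ -1.3491e-5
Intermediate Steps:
h = 1/91232 ≈ 1.0961e-5
h/((-64729/79672)) = 1/(91232*((-64729/79672))) = 1/(91232*((-64729*1/79672))) = 1/(91232*(-64729/79672)) = (1/91232)*(-79672/64729) = -9959/738169516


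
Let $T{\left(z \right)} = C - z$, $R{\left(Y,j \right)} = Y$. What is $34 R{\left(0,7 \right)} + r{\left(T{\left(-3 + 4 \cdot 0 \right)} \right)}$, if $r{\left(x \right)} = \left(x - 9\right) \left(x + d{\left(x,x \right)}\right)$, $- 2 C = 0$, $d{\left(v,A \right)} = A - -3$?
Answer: $-54$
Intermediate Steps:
$d{\left(v,A \right)} = 3 + A$ ($d{\left(v,A \right)} = A + 3 = 3 + A$)
$C = 0$ ($C = \left(- \frac{1}{2}\right) 0 = 0$)
$T{\left(z \right)} = - z$ ($T{\left(z \right)} = 0 - z = - z$)
$r{\left(x \right)} = \left(-9 + x\right) \left(3 + 2 x\right)$ ($r{\left(x \right)} = \left(x - 9\right) \left(x + \left(3 + x\right)\right) = \left(-9 + x\right) \left(3 + 2 x\right)$)
$34 R{\left(0,7 \right)} + r{\left(T{\left(-3 + 4 \cdot 0 \right)} \right)} = 34 \cdot 0 - \left(27 - 2 \left(-3 + 4 \cdot 0\right)^{2} + 15 \left(-1\right) \left(-3 + 4 \cdot 0\right)\right) = 0 - \left(27 - 2 \left(-3 + 0\right)^{2} + 15 \left(-1\right) \left(-3 + 0\right)\right) = 0 - \left(27 - 18 + 15 \left(-1\right) \left(-3\right)\right) = 0 - \left(72 - 18\right) = 0 - 54 = -54$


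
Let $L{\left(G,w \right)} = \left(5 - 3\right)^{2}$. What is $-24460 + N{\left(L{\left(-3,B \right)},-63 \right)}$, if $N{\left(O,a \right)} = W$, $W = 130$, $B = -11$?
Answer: $-24330$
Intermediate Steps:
$L{\left(G,w \right)} = 4$ ($L{\left(G,w \right)} = 2^{2} = 4$)
$N{\left(O,a \right)} = 130$
$-24460 + N{\left(L{\left(-3,B \right)},-63 \right)} = -24460 + 130 = -24330$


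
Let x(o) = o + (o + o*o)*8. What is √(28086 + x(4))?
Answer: 5*√1130 ≈ 168.08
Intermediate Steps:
x(o) = 8*o² + 9*o (x(o) = o + (o + o²)*8 = o + (8*o + 8*o²) = 8*o² + 9*o)
√(28086 + x(4)) = √(28086 + 4*(9 + 8*4)) = √(28086 + 4*(9 + 32)) = √(28086 + 4*41) = √(28086 + 164) = √28250 = 5*√1130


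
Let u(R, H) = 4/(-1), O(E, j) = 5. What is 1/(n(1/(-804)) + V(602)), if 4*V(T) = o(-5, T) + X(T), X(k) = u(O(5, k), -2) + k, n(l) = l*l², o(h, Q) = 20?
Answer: 519718464/80296502687 ≈ 0.0064725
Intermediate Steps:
u(R, H) = -4 (u(R, H) = 4*(-1) = -4)
n(l) = l³
X(k) = -4 + k
V(T) = 4 + T/4 (V(T) = (20 + (-4 + T))/4 = (16 + T)/4 = 4 + T/4)
1/(n(1/(-804)) + V(602)) = 1/((1/(-804))³ + (4 + (¼)*602)) = 1/((-1/804)³ + (4 + 301/2)) = 1/(-1/519718464 + 309/2) = 1/(80296502687/519718464) = 519718464/80296502687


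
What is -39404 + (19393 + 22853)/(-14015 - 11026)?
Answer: -328919270/8347 ≈ -39406.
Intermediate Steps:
-39404 + (19393 + 22853)/(-14015 - 11026) = -39404 + 42246/(-25041) = -39404 + 42246*(-1/25041) = -39404 - 14082/8347 = -328919270/8347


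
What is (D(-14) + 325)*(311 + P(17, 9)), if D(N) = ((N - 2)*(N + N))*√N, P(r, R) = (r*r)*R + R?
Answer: 949325 + 1308608*I*√14 ≈ 9.4933e+5 + 4.8964e+6*I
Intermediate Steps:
P(r, R) = R + R*r² (P(r, R) = r²*R + R = R*r² + R = R + R*r²)
D(N) = 2*N^(3/2)*(-2 + N) (D(N) = ((-2 + N)*(2*N))*√N = (2*N*(-2 + N))*√N = 2*N^(3/2)*(-2 + N))
(D(-14) + 325)*(311 + P(17, 9)) = (2*(-14)^(3/2)*(-2 - 14) + 325)*(311 + 9*(1 + 17²)) = (2*(-14*I*√14)*(-16) + 325)*(311 + 9*(1 + 289)) = (448*I*√14 + 325)*(311 + 9*290) = (325 + 448*I*√14)*(311 + 2610) = (325 + 448*I*√14)*2921 = 949325 + 1308608*I*√14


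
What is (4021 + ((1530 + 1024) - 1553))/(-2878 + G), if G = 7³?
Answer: -1674/845 ≈ -1.9811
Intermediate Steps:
G = 343
(4021 + ((1530 + 1024) - 1553))/(-2878 + G) = (4021 + ((1530 + 1024) - 1553))/(-2878 + 343) = (4021 + (2554 - 1553))/(-2535) = (4021 + 1001)*(-1/2535) = 5022*(-1/2535) = -1674/845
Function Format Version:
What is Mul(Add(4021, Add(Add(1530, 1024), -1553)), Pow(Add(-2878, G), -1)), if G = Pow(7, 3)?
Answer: Rational(-1674, 845) ≈ -1.9811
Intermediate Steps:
G = 343
Mul(Add(4021, Add(Add(1530, 1024), -1553)), Pow(Add(-2878, G), -1)) = Mul(Add(4021, Add(Add(1530, 1024), -1553)), Pow(Add(-2878, 343), -1)) = Mul(Add(4021, Add(2554, -1553)), Pow(-2535, -1)) = Mul(Add(4021, 1001), Rational(-1, 2535)) = Mul(5022, Rational(-1, 2535)) = Rational(-1674, 845)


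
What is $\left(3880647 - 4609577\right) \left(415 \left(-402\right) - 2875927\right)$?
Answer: $2217956860010$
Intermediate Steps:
$\left(3880647 - 4609577\right) \left(415 \left(-402\right) - 2875927\right) = - 728930 \left(-166830 - 2875927\right) = \left(-728930\right) \left(-3042757\right) = 2217956860010$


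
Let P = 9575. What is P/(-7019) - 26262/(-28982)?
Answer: -46584836/101712329 ≈ -0.45801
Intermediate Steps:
P/(-7019) - 26262/(-28982) = 9575/(-7019) - 26262/(-28982) = 9575*(-1/7019) - 26262*(-1/28982) = -9575/7019 + 13131/14491 = -46584836/101712329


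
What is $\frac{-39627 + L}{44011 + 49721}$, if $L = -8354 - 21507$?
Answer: $- \frac{17372}{23433} \approx -0.74135$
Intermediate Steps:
$L = -29861$ ($L = -8354 - 21507 = -29861$)
$\frac{-39627 + L}{44011 + 49721} = \frac{-39627 - 29861}{44011 + 49721} = - \frac{69488}{93732} = \left(-69488\right) \frac{1}{93732} = - \frac{17372}{23433}$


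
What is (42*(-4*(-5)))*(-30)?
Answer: -25200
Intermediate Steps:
(42*(-4*(-5)))*(-30) = (42*20)*(-30) = 840*(-30) = -25200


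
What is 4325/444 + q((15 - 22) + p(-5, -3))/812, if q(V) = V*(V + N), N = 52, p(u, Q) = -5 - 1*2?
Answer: 116989/12876 ≈ 9.0858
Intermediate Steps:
p(u, Q) = -7 (p(u, Q) = -5 - 2 = -7)
q(V) = V*(52 + V) (q(V) = V*(V + 52) = V*(52 + V))
4325/444 + q((15 - 22) + p(-5, -3))/812 = 4325/444 + (((15 - 22) - 7)*(52 + ((15 - 22) - 7)))/812 = 4325*(1/444) + ((-7 - 7)*(52 + (-7 - 7)))*(1/812) = 4325/444 - 14*(52 - 14)*(1/812) = 4325/444 - 14*38*(1/812) = 4325/444 - 532*1/812 = 4325/444 - 19/29 = 116989/12876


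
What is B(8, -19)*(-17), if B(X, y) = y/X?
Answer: 323/8 ≈ 40.375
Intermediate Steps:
B(8, -19)*(-17) = -19/8*(-17) = 323/8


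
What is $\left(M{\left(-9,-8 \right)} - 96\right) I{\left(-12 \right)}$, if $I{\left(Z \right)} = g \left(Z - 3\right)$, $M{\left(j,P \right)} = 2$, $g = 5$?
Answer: $7050$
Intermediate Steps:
$I{\left(Z \right)} = -15 + 5 Z$ ($I{\left(Z \right)} = 5 \left(Z - 3\right) = 5 \left(-3 + Z\right) = -15 + 5 Z$)
$\left(M{\left(-9,-8 \right)} - 96\right) I{\left(-12 \right)} = \left(2 - 96\right) \left(-15 + 5 \left(-12\right)\right) = - 94 \left(-15 - 60\right) = \left(-94\right) \left(-75\right) = 7050$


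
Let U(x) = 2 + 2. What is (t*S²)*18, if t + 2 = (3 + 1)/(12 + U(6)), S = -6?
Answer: -1134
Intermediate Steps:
U(x) = 4
t = -7/4 (t = -2 + (3 + 1)/(12 + 4) = -2 + 4/16 = -2 + 4*(1/16) = -2 + ¼ = -7/4 ≈ -1.7500)
(t*S²)*18 = -7/4*(-6)²*18 = -7/4*36*18 = -63*18 = -1134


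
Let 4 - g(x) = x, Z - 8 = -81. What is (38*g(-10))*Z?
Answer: -38836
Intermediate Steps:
Z = -73 (Z = 8 - 81 = -73)
g(x) = 4 - x
(38*g(-10))*Z = (38*(4 - 1*(-10)))*(-73) = (38*(4 + 10))*(-73) = (38*14)*(-73) = 532*(-73) = -38836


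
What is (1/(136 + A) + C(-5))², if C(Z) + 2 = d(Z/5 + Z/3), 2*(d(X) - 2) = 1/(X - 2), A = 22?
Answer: 49729/4892944 ≈ 0.010163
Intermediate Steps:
d(X) = 2 + 1/(2*(-2 + X)) (d(X) = 2 + 1/(2*(X - 2)) = 2 + 1/(2*(-2 + X)))
C(Z) = -2 + (-7 + 32*Z/15)/(2*(-2 + 8*Z/15)) (C(Z) = -2 + (-7 + 4*(Z/5 + Z/3))/(2*(-2 + (Z/5 + Z/3))) = -2 + (-7 + 4*(8*Z/15))/(2*(-2 + 8*Z/15)) = -2 + (-7 + 32*Z/15)/(2*(-2 + 8*Z/15)))
(1/(136 + A) + C(-5))² = (1/(136 + 22) + 15/(4*(-15 + 4*(-5))))² = (1/158 + 15/(4*(-15 - 20)))² = (1/158 + (15/4)/(-35))² = (1/158 + (15/4)*(-1/35))² = (1/158 - 3/28)² = (-223/2212)² = 49729/4892944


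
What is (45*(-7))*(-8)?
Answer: 2520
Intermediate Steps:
(45*(-7))*(-8) = -315*(-8) = 2520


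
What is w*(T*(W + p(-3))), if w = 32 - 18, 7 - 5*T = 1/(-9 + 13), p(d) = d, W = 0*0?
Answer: -567/10 ≈ -56.700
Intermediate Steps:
W = 0
T = 27/20 (T = 7/5 - 1/(5*(-9 + 13)) = 7/5 - 1/5/4 = 7/5 - 1/5*1/4 = 7/5 - 1/20 = 27/20 ≈ 1.3500)
w = 14
w*(T*(W + p(-3))) = 14*(27*(0 - 3)/20) = 14*((27/20)*(-3)) = 14*(-81/20) = -567/10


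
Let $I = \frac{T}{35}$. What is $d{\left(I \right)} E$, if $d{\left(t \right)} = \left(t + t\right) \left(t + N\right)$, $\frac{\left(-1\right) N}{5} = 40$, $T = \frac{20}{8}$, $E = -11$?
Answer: $\frac{30789}{98} \approx 314.17$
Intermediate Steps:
$T = \frac{5}{2}$ ($T = 20 \cdot \frac{1}{8} = \frac{5}{2} \approx 2.5$)
$N = -200$ ($N = \left(-5\right) 40 = -200$)
$I = \frac{1}{14}$ ($I = \frac{5}{2 \cdot 35} = \frac{5}{2} \cdot \frac{1}{35} = \frac{1}{14} \approx 0.071429$)
$d{\left(t \right)} = 2 t \left(-200 + t\right)$ ($d{\left(t \right)} = \left(t + t\right) \left(t - 200\right) = 2 t \left(-200 + t\right)$)
$d{\left(I \right)} E = 2 \cdot \frac{1}{14} \left(-200 + \frac{1}{14}\right) \left(-11\right) = 2 \cdot \frac{1}{14} \left(- \frac{2799}{14}\right) \left(-11\right) = \left(- \frac{2799}{98}\right) \left(-11\right) = \frac{30789}{98}$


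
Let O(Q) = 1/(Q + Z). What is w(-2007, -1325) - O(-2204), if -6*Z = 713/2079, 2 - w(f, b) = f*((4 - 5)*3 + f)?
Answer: -110910281445338/27493409 ≈ -4.0341e+6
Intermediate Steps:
w(f, b) = 2 - f*(-3 + f) (w(f, b) = 2 - f*((4 - 5)*3 + f) = 2 - f*(-1*3 + f) = 2 - f*(-3 + f))
Z = -713/12474 (Z = -713/(6*2079) = -1/6*713/2079 = -713/12474 ≈ -0.057159)
O(Q) = 1/(-713/12474 + Q) (O(Q) = 1/(Q - 713/12474) = 1/(-713/12474 + Q))
w(-2007, -1325) - O(-2204) = (2 - 1*(-2007)**2 + 3*(-2007)) - 12474/(-713 + 12474*(-2204)) = (2 - 1*4028049 - 6021) - 12474/(-713 - 27492696) = (2 - 4028049 - 6021) - 12474/(-27493409) = -4034068 - 12474*(-1)/27493409 = -4034068 - 1*(-12474/27493409) = -4034068 + 12474/27493409 = -110910281445338/27493409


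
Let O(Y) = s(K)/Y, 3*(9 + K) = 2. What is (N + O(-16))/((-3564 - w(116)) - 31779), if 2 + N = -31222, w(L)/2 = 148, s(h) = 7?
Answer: 499591/570224 ≈ 0.87613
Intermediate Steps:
K = -25/3 (K = -9 + (1/3)*2 = -9 + 2/3 = -25/3 ≈ -8.3333)
O(Y) = 7/Y
w(L) = 296 (w(L) = 2*148 = 296)
N = -31224 (N = -2 - 31222 = -31224)
(N + O(-16))/((-3564 - w(116)) - 31779) = (-31224 + 7/(-16))/((-3564 - 1*296) - 31779) = (-31224 + 7*(-1/16))/((-3564 - 296) - 31779) = (-31224 - 7/16)/(-3860 - 31779) = -499591/16/(-35639) = -499591/16*(-1/35639) = 499591/570224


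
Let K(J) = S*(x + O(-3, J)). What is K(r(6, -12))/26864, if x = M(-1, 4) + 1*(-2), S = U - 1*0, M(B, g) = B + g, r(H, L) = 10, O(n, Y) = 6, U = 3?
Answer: 21/26864 ≈ 0.00078171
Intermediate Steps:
S = 3 (S = 3 - 1*0 = 3 + 0 = 3)
x = 1 (x = (-1 + 4) + 1*(-2) = 3 - 2 = 1)
K(J) = 21 (K(J) = 3*(1 + 6) = 3*7 = 21)
K(r(6, -12))/26864 = 21/26864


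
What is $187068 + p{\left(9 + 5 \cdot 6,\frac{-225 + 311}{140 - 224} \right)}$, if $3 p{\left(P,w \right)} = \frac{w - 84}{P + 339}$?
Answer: $\frac{8909671133}{47628} \approx 1.8707 \cdot 10^{5}$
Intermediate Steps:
$p{\left(P,w \right)} = \frac{-84 + w}{3 \left(339 + P\right)}$ ($p{\left(P,w \right)} = \frac{\left(w - 84\right) \frac{1}{P + 339}}{3} = \frac{\left(w - 84\right) \frac{1}{339 + P}}{3} = \frac{\left(-84 + w\right) \frac{1}{339 + P}}{3} = \frac{\frac{1}{339 + P} \left(-84 + w\right)}{3} = \frac{-84 + w}{3 \left(339 + P\right)}$)
$187068 + p{\left(9 + 5 \cdot 6,\frac{-225 + 311}{140 - 224} \right)} = 187068 + \frac{-84 + \frac{-225 + 311}{140 - 224}}{3 \left(339 + \left(9 + 5 \cdot 6\right)\right)} = 187068 + \frac{-84 + \frac{86}{-84}}{3 \left(339 + \left(9 + 30\right)\right)} = 187068 + \frac{-84 + 86 \left(- \frac{1}{84}\right)}{3 \left(339 + 39\right)} = 187068 + \frac{-84 - \frac{43}{42}}{3 \cdot 378} = 187068 + \frac{1}{3} \cdot \frac{1}{378} \left(- \frac{3571}{42}\right) = 187068 - \frac{3571}{47628} = \frac{8909671133}{47628}$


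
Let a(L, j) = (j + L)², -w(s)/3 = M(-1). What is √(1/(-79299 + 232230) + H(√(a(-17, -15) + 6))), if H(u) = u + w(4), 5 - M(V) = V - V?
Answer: √(-350818208484 + 23387890761*√1030)/152931 ≈ 4.1344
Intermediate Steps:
M(V) = 5 (M(V) = 5 - (V - V) = 5 - 1*0 = 5 + 0 = 5)
w(s) = -15 (w(s) = -3*5 = -15)
a(L, j) = (L + j)²
H(u) = -15 + u (H(u) = u - 15 = -15 + u)
√(1/(-79299 + 232230) + H(√(a(-17, -15) + 6))) = √(1/(-79299 + 232230) + (-15 + √((-17 - 15)² + 6))) = √(1/152931 + (-15 + √((-32)² + 6))) = √(1/152931 + (-15 + √(1024 + 6))) = √(1/152931 + (-15 + √1030)) = √(-2293964/152931 + √1030)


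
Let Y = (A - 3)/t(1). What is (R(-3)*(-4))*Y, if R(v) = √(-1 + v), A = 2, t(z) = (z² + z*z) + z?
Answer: 8*I/3 ≈ 2.6667*I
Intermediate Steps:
t(z) = z + 2*z² (t(z) = (z² + z²) + z = 2*z² + z = z + 2*z²)
Y = -⅓ (Y = (2 - 3)/((1*(1 + 2*1))) = -1/(1*(1 + 2)) = -1/(1*3) = -1/3 = -1*⅓ = -⅓ ≈ -0.33333)
(R(-3)*(-4))*Y = (√(-1 - 3)*(-4))*(-⅓) = (√(-4)*(-4))*(-⅓) = ((2*I)*(-4))*(-⅓) = -8*I*(-⅓) = 8*I/3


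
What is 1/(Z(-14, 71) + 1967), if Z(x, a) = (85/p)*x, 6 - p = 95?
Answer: 89/176253 ≈ 0.00050496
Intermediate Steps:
p = -89 (p = 6 - 1*95 = 6 - 95 = -89)
Z(x, a) = -85*x/89 (Z(x, a) = (85/(-89))*x = (85*(-1/89))*x = -85*x/89)
1/(Z(-14, 71) + 1967) = 1/(-85/89*(-14) + 1967) = 1/(1190/89 + 1967) = 1/(176253/89) = 89/176253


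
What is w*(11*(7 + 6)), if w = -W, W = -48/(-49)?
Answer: -6864/49 ≈ -140.08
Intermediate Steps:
W = 48/49 (W = -48*(-1/49) = 48/49 ≈ 0.97959)
w = -48/49 (w = -1*48/49 = -48/49 ≈ -0.97959)
w*(11*(7 + 6)) = -528*(7 + 6)/49 = -528*13/49 = -48/49*143 = -6864/49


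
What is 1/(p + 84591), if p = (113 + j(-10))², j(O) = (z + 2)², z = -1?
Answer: 1/97587 ≈ 1.0247e-5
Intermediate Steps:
j(O) = 1 (j(O) = (-1 + 2)² = 1² = 1)
p = 12996 (p = (113 + 1)² = 114² = 12996)
1/(p + 84591) = 1/(12996 + 84591) = 1/97587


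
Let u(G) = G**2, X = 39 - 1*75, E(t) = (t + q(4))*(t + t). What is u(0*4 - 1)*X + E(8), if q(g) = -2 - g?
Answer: -4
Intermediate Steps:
E(t) = 2*t*(-6 + t) (E(t) = (t + (-2 - 1*4))*(t + t) = (t + (-2 - 4))*(2*t) = (t - 6)*(2*t) = (-6 + t)*(2*t) = 2*t*(-6 + t))
X = -36 (X = 39 - 75 = -36)
u(0*4 - 1)*X + E(8) = (0*4 - 1)**2*(-36) + 2*8*(-6 + 8) = (0 - 1)**2*(-36) + 2*8*2 = (-1)**2*(-36) + 32 = 1*(-36) + 32 = -36 + 32 = -4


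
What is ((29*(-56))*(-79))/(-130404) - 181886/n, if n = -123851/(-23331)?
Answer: -19764142550120/576809493 ≈ -34265.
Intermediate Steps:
n = 17693/3333 (n = -123851*(-1/23331) = 17693/3333 ≈ 5.3084)
((29*(-56))*(-79))/(-130404) - 181886/n = ((29*(-56))*(-79))/(-130404) - 181886/17693/3333 = -1624*(-79)*(-1/130404) - 181886*3333/17693 = 128296*(-1/130404) - 606226038/17693 = -32074/32601 - 606226038/17693 = -19764142550120/576809493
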